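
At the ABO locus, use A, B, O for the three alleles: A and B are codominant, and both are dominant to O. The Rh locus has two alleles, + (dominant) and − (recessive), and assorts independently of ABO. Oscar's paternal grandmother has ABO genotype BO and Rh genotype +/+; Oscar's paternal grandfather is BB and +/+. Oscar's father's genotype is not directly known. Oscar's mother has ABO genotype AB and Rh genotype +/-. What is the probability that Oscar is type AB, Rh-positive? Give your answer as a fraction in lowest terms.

Oscar's father's ABO genotype from BO × BB: 1/2 BB, 1/2 BO.
Crossing each possibility with the mother AB and summing P(type AB): 1/2·1/2 + 1/2·1/4 = 3/8.
Similarly for Rh via the father's Rh distribution: P(Rh+) = 1.
Independent loci: 3/8 × 1 = 3/8.

3/8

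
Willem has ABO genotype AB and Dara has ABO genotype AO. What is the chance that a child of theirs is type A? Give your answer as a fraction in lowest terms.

ABO cross AB × AO → offspring phenotypes: 1/2 A, 1/4 B, 1/4 AB.
So P(type A) = 1/2.

1/2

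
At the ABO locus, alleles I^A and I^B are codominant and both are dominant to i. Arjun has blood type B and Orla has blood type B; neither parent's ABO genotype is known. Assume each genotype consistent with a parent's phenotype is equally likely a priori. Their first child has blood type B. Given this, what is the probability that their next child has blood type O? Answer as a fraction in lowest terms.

1/20

Possible genotypes: Arjun ∈ {I^B I^B, I^B i}; Orla ∈ {I^B I^B, I^B i}.
Weight each parental genotype pair by prior × P(type-B child):
  I^B I^B × I^B I^B: posterior weight 4/15; P(next child type O) = 0.
  I^B I^B × I^B i: posterior weight 4/15; P(next child type O) = 0.
  I^B i × I^B I^B: posterior weight 4/15; P(next child type O) = 0.
  I^B i × I^B i: posterior weight 1/5; P(next child type O) = 1/4.
Weighted sum = 1/20.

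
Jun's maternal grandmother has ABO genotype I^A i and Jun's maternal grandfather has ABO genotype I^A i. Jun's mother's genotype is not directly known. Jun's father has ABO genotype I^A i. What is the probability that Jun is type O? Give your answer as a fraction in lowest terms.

1/4

Jun's mother's ABO genotype from I^A i × I^A i: 1/4 I^A I^A, 1/2 I^A i, 1/4 i i.
Crossing each possibility with the father I^A i and summing P(type O): 1/4·0 + 1/2·1/4 + 1/4·1/2 = 1/4.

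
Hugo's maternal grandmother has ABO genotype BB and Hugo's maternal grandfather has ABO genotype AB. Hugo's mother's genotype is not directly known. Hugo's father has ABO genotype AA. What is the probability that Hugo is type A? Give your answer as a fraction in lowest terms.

Hugo's mother's ABO genotype from BB × AB: 1/2 AB, 1/2 BB.
Crossing each possibility with the father AA and summing P(type A): 1/2·1/2 + 1/2·0 = 1/4.

1/4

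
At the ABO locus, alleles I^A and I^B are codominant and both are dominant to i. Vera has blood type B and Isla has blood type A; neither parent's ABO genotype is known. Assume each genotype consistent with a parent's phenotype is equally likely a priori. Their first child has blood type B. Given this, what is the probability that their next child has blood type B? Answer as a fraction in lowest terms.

5/12

Possible genotypes: Vera ∈ {I^B I^B, I^B i}; Isla ∈ {I^A I^A, I^A i}.
Weight each parental genotype pair by prior × P(type-B child):
  I^B I^B × I^A i: posterior weight 2/3; P(next child type B) = 1/2.
  I^B i × I^A i: posterior weight 1/3; P(next child type B) = 1/4.
Weighted sum = 5/12.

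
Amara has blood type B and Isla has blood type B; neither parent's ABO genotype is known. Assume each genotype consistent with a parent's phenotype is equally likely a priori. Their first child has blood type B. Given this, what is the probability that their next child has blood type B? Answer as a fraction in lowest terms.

Possible genotypes: Amara ∈ {BB, BO}; Isla ∈ {BB, BO}.
Weight each parental genotype pair by prior × P(type-B child):
  BB × BB: posterior weight 4/15; P(next child type B) = 1.
  BB × BO: posterior weight 4/15; P(next child type B) = 1.
  BO × BB: posterior weight 4/15; P(next child type B) = 1.
  BO × BO: posterior weight 1/5; P(next child type B) = 3/4.
Weighted sum = 19/20.

19/20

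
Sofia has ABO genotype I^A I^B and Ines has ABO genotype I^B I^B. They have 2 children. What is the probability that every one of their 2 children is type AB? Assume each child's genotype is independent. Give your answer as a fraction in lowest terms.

ABO cross I^A I^B × I^B I^B → 1/2 B, 1/2 AB.
So P(type AB) = 1/2 per child.
All 2 independent: (1/2)^2 = 1/4.

1/4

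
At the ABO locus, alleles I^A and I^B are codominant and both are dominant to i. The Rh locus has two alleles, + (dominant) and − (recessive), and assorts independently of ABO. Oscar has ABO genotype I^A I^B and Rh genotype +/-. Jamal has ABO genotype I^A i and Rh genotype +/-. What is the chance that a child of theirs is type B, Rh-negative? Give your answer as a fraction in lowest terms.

ABO cross I^A I^B × I^A i → offspring phenotypes: 1/2 A, 1/4 B, 1/4 AB.
Rh cross +/- × +/- → 3/4 Rh+, 1/4 Rh-.
Independent loci: P(type B, Rh-negative) = 1/4 × 1/4 = 1/16.

1/16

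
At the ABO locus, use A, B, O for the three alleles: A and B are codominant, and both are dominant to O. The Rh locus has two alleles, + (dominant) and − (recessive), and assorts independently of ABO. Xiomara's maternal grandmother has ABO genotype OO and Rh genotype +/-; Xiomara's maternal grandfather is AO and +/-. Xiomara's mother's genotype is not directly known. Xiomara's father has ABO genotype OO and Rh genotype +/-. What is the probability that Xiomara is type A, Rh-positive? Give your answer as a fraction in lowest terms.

Xiomara's mother's ABO genotype from OO × AO: 1/2 AO, 1/2 OO.
Crossing each possibility with the father OO and summing P(type A): 1/2·1/2 + 1/2·0 = 1/4.
Similarly for Rh via the mother's Rh distribution: P(Rh+) = 3/4.
Independent loci: 1/4 × 3/4 = 3/16.

3/16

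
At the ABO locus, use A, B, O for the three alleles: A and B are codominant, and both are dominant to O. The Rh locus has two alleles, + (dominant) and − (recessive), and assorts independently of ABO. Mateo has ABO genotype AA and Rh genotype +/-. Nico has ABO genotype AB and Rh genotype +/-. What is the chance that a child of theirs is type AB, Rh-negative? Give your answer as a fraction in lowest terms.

1/8

ABO cross AA × AB → offspring phenotypes: 1/2 A, 1/2 AB.
Rh cross +/- × +/- → 3/4 Rh+, 1/4 Rh-.
Independent loci: P(type AB, Rh-negative) = 1/2 × 1/4 = 1/8.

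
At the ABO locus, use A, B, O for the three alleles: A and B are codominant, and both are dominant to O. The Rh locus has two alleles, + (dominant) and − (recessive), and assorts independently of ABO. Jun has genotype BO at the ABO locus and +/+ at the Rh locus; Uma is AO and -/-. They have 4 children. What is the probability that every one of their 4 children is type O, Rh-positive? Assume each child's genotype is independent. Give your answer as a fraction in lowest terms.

ABO cross BO × AO → 1/4 O, 1/4 A, 1/4 B, 1/4 AB.
Rh cross +/+ × -/- → 1 Rh+; so P(type O, Rh-positive) = 1/4 × 1 = 1/4 per child.
All 4 independent: (1/4)^4 = 1/256.

1/256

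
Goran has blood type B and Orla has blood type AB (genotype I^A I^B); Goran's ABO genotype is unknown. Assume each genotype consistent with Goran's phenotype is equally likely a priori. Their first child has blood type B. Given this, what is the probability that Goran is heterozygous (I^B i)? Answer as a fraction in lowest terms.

1/2

Possible genotypes: Goran ∈ {I^B I^B, I^B i}; Orla ∈ {I^A I^B}.
Weight each parental genotype pair by prior × P(type-B child):
  I^B I^B × I^A I^B: posterior weight 1/2.
  I^B i × I^A I^B: posterior weight 1/2.
Sum the posterior weight over pairs where Goran is I^B i: 1/2.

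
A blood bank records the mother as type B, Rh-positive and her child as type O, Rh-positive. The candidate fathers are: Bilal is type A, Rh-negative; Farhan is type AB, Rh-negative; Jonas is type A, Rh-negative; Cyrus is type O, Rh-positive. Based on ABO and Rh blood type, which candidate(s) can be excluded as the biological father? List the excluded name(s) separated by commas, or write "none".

Farhan

A candidate is excluded only if no genotype consistent with his phenotype could produce a type O, Rh-positive child with a type B, Rh-positive mother.
Farhan (type AB, Rh-): no genotype consistent with that phenotype can produce a type-O Rh+ child with a type-B mother.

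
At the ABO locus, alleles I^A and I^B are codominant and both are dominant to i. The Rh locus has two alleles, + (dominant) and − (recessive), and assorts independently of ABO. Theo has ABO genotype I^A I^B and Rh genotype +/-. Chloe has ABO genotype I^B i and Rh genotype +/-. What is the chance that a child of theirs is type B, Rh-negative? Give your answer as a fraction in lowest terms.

1/8

ABO cross I^A I^B × I^B i → offspring phenotypes: 1/4 A, 1/2 B, 1/4 AB.
Rh cross +/- × +/- → 3/4 Rh+, 1/4 Rh-.
Independent loci: P(type B, Rh-negative) = 1/2 × 1/4 = 1/8.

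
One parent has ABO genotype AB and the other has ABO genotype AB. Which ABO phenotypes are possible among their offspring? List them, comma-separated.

A, B, AB

Gametes from AB × AB give offspring ABO genotypes AA, AB, BB, i.e. phenotypes A, B, AB.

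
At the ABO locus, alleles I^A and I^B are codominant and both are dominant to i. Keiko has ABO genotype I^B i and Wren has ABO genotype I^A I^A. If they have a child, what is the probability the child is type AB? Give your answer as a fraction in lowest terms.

1/2

ABO cross I^B i × I^A I^A → offspring phenotypes: 1/2 A, 1/2 AB.
So P(type AB) = 1/2.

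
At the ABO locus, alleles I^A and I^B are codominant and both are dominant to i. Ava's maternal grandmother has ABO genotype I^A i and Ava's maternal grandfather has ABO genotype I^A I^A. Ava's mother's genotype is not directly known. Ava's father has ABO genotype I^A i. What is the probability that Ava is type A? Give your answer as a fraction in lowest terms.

7/8

Ava's mother's ABO genotype from I^A i × I^A I^A: 1/2 I^A I^A, 1/2 I^A i.
Crossing each possibility with the father I^A i and summing P(type A): 1/2·1 + 1/2·3/4 = 7/8.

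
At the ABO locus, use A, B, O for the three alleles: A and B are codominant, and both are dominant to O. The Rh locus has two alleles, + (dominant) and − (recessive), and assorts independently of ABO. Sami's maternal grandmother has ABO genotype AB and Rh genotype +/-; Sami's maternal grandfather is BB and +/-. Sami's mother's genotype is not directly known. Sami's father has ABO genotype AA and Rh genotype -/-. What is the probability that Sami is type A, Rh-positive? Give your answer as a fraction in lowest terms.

1/8

Sami's mother's ABO genotype from AB × BB: 1/2 AB, 1/2 BB.
Crossing each possibility with the father AA and summing P(type A): 1/2·1/2 + 1/2·0 = 1/4.
Similarly for Rh via the mother's Rh distribution: P(Rh+) = 1/2.
Independent loci: 1/4 × 1/2 = 1/8.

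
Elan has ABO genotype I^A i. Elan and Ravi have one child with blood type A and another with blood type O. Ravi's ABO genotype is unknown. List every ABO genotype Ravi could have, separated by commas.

For each candidate genotype of Ravi, check whether crossing it with I^A i can produce every observed child phenotype.
  I^A I^A → possible child types {A} ✗
  I^A I^B → possible child types {A, B, AB} ✗
  I^A i → possible child types {O, A} ✓
  I^B I^B → possible child types {B, AB} ✗
  I^B i → possible child types {O, A, B, AB} ✓
  i i → possible child types {O, A} ✓

I^A i, I^B i, i i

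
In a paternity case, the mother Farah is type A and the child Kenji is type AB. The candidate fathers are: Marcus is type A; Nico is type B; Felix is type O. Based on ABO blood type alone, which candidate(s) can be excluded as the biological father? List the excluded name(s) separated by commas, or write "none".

Marcus, Felix

A candidate is excluded only if no genotype consistent with his phenotype could produce a type AB child with a type A mother.
Marcus (type A): no genotype consistent with that phenotype can produce a type-AB child with a type-A mother.
Felix (type O): no genotype consistent with that phenotype can produce a type-AB child with a type-A mother.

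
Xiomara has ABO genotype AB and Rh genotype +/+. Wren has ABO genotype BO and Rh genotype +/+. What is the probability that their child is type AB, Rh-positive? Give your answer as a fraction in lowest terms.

ABO cross AB × BO → offspring phenotypes: 1/4 A, 1/2 B, 1/4 AB.
Rh cross +/+ × +/+ → 1 Rh+.
Independent loci: P(type AB, Rh-positive) = 1/4 × 1 = 1/4.

1/4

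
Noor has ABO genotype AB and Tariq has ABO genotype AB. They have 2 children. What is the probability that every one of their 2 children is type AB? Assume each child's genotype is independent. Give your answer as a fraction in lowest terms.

ABO cross AB × AB → 1/4 A, 1/4 B, 1/2 AB.
So P(type AB) = 1/2 per child.
All 2 independent: (1/2)^2 = 1/4.

1/4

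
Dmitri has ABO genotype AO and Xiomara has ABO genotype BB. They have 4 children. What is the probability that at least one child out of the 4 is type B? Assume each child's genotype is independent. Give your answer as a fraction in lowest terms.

ABO cross AO × BB → 1/2 B, 1/2 AB.
So P(type B) = 1/2 per child.
P(none) = (1/2)^4 = 1/16; P(at least one) = 1 − 1/16 = 15/16.

15/16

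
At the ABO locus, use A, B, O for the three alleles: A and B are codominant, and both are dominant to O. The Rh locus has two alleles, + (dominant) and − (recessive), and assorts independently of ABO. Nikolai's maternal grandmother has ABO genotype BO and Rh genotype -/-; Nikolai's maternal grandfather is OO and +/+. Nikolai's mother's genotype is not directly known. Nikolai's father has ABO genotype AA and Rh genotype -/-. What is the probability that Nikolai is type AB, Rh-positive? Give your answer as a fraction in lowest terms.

1/8

Nikolai's mother's ABO genotype from BO × OO: 1/2 BO, 1/2 OO.
Crossing each possibility with the father AA and summing P(type AB): 1/2·1/2 + 1/2·0 = 1/4.
Similarly for Rh via the mother's Rh distribution: P(Rh+) = 1/2.
Independent loci: 1/4 × 1/2 = 1/8.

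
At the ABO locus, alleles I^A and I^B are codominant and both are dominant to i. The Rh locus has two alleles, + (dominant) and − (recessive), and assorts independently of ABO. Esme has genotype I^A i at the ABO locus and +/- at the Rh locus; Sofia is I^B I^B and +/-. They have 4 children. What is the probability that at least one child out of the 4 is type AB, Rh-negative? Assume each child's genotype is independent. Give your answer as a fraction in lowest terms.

1695/4096

ABO cross I^A i × I^B I^B → 1/2 B, 1/2 AB.
Rh cross +/- × +/- → 3/4 Rh+, 1/4 Rh-; so P(type AB, Rh-negative) = 1/2 × 1/4 = 1/8 per child.
P(none) = (7/8)^4 = 2401/4096; P(at least one) = 1 − 2401/4096 = 1695/4096.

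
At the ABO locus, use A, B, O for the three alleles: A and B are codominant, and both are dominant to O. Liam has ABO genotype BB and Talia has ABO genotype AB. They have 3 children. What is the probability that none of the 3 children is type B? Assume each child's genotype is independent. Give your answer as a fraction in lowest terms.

1/8

ABO cross BB × AB → 1/2 B, 1/2 AB.
So P(type B) = 1/2 per child.
P(not type B) = 1/2 for one child; (1/2)^3 = 1/8.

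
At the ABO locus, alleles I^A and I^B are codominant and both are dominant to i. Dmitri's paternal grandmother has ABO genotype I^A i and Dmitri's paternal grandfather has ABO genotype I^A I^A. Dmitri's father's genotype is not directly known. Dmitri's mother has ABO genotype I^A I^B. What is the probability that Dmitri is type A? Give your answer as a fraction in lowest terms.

1/2

Dmitri's father's ABO genotype from I^A i × I^A I^A: 1/2 I^A I^A, 1/2 I^A i.
Crossing each possibility with the mother I^A I^B and summing P(type A): 1/2·1/2 + 1/2·1/2 = 1/2.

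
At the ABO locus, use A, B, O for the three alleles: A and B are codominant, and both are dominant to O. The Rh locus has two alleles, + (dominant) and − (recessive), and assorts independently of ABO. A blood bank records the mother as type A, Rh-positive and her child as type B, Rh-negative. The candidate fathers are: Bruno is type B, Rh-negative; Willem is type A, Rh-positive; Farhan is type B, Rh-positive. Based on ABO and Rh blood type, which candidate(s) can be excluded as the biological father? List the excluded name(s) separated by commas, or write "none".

Willem

A candidate is excluded only if no genotype consistent with his phenotype could produce a type B, Rh-negative child with a type A, Rh-positive mother.
Willem (type A, Rh+): no genotype consistent with that phenotype can produce a type-B Rh- child with a type-A mother.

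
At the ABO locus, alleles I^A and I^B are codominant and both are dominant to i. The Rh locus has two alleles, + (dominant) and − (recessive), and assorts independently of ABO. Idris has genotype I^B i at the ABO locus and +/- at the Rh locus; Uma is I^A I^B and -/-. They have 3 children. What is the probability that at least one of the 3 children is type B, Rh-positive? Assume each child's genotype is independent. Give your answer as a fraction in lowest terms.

37/64

ABO cross I^B i × I^A I^B → 1/4 A, 1/2 B, 1/4 AB.
Rh cross +/- × -/- → 1/2 Rh+, 1/2 Rh-; so P(type B, Rh-positive) = 1/2 × 1/2 = 1/4 per child.
P(none) = (3/4)^3 = 27/64; P(at least one) = 1 − 27/64 = 37/64.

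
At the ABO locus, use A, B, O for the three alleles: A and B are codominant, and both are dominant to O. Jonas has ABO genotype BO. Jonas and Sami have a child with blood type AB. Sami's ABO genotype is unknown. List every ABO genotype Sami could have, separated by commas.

AA, AB, AO

For each candidate genotype of Sami, check whether crossing it with BO can produce every observed child phenotype.
  AA → possible child types {A, AB} ✓
  AB → possible child types {A, B, AB} ✓
  AO → possible child types {O, A, B, AB} ✓
  BB → possible child types {B} ✗
  BO → possible child types {O, B} ✗
  OO → possible child types {O, B} ✗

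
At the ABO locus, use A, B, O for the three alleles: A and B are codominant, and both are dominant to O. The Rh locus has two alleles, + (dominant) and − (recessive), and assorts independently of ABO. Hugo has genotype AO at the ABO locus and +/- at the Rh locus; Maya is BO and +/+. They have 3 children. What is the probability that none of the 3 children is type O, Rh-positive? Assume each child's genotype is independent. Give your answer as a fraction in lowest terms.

ABO cross AO × BO → 1/4 O, 1/4 A, 1/4 B, 1/4 AB.
Rh cross +/- × +/+ → 1 Rh+; so P(type O, Rh-positive) = 1/4 × 1 = 1/4 per child.
P(not type O, Rh-positive) = 3/4 for one child; (3/4)^3 = 27/64.

27/64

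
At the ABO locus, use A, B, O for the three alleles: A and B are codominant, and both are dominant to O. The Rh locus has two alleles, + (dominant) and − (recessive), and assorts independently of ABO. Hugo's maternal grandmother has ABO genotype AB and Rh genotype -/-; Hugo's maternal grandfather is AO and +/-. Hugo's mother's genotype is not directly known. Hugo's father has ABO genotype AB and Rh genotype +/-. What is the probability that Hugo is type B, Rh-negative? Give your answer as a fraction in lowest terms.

3/32

Hugo's mother's ABO genotype from AB × AO: 1/4 AA, 1/4 AB, 1/4 AO, 1/4 BO.
Crossing each possibility with the father AB and summing P(type B): 1/4·0 + 1/4·1/4 + 1/4·1/4 + 1/4·1/2 = 1/4.
Similarly for Rh via the mother's Rh distribution: P(Rh-) = 3/8.
Independent loci: 1/4 × 3/8 = 3/32.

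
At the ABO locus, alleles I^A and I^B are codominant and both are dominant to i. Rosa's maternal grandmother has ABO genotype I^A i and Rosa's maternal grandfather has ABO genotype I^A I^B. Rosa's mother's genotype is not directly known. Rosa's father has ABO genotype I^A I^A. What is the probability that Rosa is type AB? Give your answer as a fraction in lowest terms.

1/4

Rosa's mother's ABO genotype from I^A i × I^A I^B: 1/4 I^A I^A, 1/4 I^A I^B, 1/4 I^A i, 1/4 I^B i.
Crossing each possibility with the father I^A I^A and summing P(type AB): 1/4·0 + 1/4·1/2 + 1/4·0 + 1/4·1/2 = 1/4.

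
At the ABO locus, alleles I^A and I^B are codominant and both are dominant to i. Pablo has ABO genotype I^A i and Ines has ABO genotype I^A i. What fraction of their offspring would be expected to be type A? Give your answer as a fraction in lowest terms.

ABO cross I^A i × I^A i → offspring phenotypes: 1/4 O, 3/4 A.
So P(type A) = 3/4.

3/4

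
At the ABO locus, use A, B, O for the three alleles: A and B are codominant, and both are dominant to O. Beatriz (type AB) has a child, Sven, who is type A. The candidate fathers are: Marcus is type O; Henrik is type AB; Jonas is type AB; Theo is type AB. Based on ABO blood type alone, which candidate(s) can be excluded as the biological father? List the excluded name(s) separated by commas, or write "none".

A candidate is excluded only if no genotype consistent with his phenotype could produce a type A child with a type AB mother.
Every candidate has at least one consistent genotype combination, so none can be excluded.

none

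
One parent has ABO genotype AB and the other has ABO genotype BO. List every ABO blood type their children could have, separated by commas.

A, B, AB

Gametes from AB × BO give offspring ABO genotypes AB, AO, BB, BO, i.e. phenotypes A, B, AB.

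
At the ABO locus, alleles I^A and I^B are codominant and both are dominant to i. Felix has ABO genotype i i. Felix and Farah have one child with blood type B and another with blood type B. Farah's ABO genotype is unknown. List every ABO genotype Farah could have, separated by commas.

For each candidate genotype of Farah, check whether crossing it with i i can produce every observed child phenotype.
  I^A I^A → possible child types {A} ✗
  I^A I^B → possible child types {A, B} ✓
  I^A i → possible child types {O, A} ✗
  I^B I^B → possible child types {B} ✓
  I^B i → possible child types {O, B} ✓
  i i → possible child types {O} ✗

I^A I^B, I^B I^B, I^B i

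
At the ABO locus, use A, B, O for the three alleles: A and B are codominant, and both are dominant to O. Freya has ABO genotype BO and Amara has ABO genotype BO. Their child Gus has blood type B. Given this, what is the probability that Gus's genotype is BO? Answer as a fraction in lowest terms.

2/3

Cross BO × BO → 1/4 BB, 1/2 BO, 1/4 OO.
Type-B genotypes among offspring: BB (1/4), BO (1/2); total 3/4.
P(BO | type B) = (1/2) / (3/4) = 2/3.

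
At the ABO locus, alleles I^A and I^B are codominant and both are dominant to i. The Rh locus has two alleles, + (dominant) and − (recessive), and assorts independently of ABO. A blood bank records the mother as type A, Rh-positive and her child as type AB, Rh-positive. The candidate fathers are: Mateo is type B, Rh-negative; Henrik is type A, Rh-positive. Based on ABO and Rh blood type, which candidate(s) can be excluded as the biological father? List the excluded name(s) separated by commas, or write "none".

Henrik

A candidate is excluded only if no genotype consistent with his phenotype could produce a type AB, Rh-positive child with a type A, Rh-positive mother.
Henrik (type A, Rh+): no genotype consistent with that phenotype can produce a type-AB Rh+ child with a type-A mother.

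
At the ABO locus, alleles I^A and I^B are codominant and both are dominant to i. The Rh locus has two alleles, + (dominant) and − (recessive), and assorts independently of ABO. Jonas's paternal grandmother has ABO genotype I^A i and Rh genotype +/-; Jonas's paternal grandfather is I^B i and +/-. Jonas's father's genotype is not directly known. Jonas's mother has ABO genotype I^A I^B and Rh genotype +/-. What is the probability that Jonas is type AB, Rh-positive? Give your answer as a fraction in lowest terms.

3/16

Jonas's father's ABO genotype from I^A i × I^B i: 1/4 I^A I^B, 1/4 I^A i, 1/4 I^B i, 1/4 i i.
Crossing each possibility with the mother I^A I^B and summing P(type AB): 1/4·1/2 + 1/4·1/4 + 1/4·1/4 + 1/4·0 = 1/4.
Similarly for Rh via the father's Rh distribution: P(Rh+) = 3/4.
Independent loci: 1/4 × 3/4 = 3/16.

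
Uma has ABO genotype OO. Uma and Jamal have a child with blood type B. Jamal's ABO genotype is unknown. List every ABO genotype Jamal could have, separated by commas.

AB, BB, BO

For each candidate genotype of Jamal, check whether crossing it with OO can produce every observed child phenotype.
  AA → possible child types {A} ✗
  AB → possible child types {A, B} ✓
  AO → possible child types {O, A} ✗
  BB → possible child types {B} ✓
  BO → possible child types {O, B} ✓
  OO → possible child types {O} ✗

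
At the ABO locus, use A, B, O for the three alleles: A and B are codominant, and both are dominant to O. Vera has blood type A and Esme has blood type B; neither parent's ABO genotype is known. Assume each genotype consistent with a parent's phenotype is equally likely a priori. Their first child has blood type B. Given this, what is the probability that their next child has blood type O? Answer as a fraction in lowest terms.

1/12

Possible genotypes: Vera ∈ {AA, AO}; Esme ∈ {BB, BO}.
Weight each parental genotype pair by prior × P(type-B child):
  AO × BB: posterior weight 2/3; P(next child type O) = 0.
  AO × BO: posterior weight 1/3; P(next child type O) = 1/4.
Weighted sum = 1/12.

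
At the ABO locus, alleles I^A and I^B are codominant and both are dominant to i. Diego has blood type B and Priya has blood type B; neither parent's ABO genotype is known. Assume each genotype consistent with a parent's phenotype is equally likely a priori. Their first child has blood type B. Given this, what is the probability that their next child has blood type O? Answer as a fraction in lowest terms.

Possible genotypes: Diego ∈ {I^B I^B, I^B i}; Priya ∈ {I^B I^B, I^B i}.
Weight each parental genotype pair by prior × P(type-B child):
  I^B I^B × I^B I^B: posterior weight 4/15; P(next child type O) = 0.
  I^B I^B × I^B i: posterior weight 4/15; P(next child type O) = 0.
  I^B i × I^B I^B: posterior weight 4/15; P(next child type O) = 0.
  I^B i × I^B i: posterior weight 1/5; P(next child type O) = 1/4.
Weighted sum = 1/20.

1/20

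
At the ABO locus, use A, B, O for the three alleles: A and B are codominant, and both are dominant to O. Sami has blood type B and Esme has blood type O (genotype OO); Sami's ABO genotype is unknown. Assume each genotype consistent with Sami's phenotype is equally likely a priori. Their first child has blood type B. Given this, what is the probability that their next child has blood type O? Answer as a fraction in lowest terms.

1/6

Possible genotypes: Sami ∈ {BB, BO}; Esme ∈ {OO}.
Weight each parental genotype pair by prior × P(type-B child):
  BB × OO: posterior weight 2/3; P(next child type O) = 0.
  BO × OO: posterior weight 1/3; P(next child type O) = 1/2.
Weighted sum = 1/6.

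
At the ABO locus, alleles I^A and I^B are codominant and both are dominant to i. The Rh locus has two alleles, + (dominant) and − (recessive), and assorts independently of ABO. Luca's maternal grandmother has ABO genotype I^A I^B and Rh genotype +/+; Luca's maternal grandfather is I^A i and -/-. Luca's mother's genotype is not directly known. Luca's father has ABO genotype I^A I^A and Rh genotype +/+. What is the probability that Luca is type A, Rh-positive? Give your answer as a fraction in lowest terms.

3/4

Luca's mother's ABO genotype from I^A I^B × I^A i: 1/4 I^A I^A, 1/4 I^A I^B, 1/4 I^A i, 1/4 I^B i.
Crossing each possibility with the father I^A I^A and summing P(type A): 1/4·1 + 1/4·1/2 + 1/4·1 + 1/4·1/2 = 3/4.
Similarly for Rh via the mother's Rh distribution: P(Rh+) = 1.
Independent loci: 3/4 × 1 = 3/4.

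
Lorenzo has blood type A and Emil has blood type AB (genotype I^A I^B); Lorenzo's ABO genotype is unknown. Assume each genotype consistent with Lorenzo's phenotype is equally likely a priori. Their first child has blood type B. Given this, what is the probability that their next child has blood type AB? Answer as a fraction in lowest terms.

Possible genotypes: Lorenzo ∈ {I^A I^A, I^A i}; Emil ∈ {I^A I^B}.
Weight each parental genotype pair by prior × P(type-B child):
  I^A i × I^A I^B: posterior weight 1; P(next child type AB) = 1/4.
Weighted sum = 1/4.

1/4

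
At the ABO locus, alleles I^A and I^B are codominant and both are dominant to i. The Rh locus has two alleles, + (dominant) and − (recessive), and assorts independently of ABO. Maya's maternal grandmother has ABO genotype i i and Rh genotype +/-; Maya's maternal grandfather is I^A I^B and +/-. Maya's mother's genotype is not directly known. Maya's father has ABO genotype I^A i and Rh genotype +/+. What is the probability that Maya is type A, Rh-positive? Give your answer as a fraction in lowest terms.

1/2

Maya's mother's ABO genotype from i i × I^A I^B: 1/2 I^A i, 1/2 I^B i.
Crossing each possibility with the father I^A i and summing P(type A): 1/2·3/4 + 1/2·1/4 = 1/2.
Similarly for Rh via the mother's Rh distribution: P(Rh+) = 1.
Independent loci: 1/2 × 1 = 1/2.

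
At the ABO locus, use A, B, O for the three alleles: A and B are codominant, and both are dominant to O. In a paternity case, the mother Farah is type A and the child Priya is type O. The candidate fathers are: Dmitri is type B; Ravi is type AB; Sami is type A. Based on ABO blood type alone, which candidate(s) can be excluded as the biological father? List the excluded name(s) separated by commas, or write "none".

A candidate is excluded only if no genotype consistent with his phenotype could produce a type O child with a type A mother.
Ravi (type AB): no genotype consistent with that phenotype can produce a type-O child with a type-A mother.

Ravi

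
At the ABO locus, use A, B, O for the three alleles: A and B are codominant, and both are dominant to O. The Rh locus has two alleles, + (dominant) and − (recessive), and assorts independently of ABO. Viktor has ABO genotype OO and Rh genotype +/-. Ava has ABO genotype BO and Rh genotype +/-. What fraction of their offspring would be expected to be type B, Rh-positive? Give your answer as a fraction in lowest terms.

ABO cross OO × BO → offspring phenotypes: 1/2 O, 1/2 B.
Rh cross +/- × +/- → 3/4 Rh+, 1/4 Rh-.
Independent loci: P(type B, Rh-positive) = 1/2 × 3/4 = 3/8.

3/8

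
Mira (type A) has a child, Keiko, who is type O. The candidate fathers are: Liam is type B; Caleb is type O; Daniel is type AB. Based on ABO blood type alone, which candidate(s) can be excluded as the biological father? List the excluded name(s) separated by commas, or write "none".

Daniel

A candidate is excluded only if no genotype consistent with his phenotype could produce a type O child with a type A mother.
Daniel (type AB): no genotype consistent with that phenotype can produce a type-O child with a type-A mother.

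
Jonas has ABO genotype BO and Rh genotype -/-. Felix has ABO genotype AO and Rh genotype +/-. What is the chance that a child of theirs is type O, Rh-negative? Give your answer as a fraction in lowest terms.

ABO cross BO × AO → offspring phenotypes: 1/4 O, 1/4 A, 1/4 B, 1/4 AB.
Rh cross -/- × +/- → 1/2 Rh+, 1/2 Rh-.
Independent loci: P(type O, Rh-negative) = 1/4 × 1/2 = 1/8.

1/8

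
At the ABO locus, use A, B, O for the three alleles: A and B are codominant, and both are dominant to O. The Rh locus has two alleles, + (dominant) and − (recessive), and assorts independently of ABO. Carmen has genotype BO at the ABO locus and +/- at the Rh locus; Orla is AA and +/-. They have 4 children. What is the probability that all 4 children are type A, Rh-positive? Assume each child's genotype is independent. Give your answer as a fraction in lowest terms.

ABO cross BO × AA → 1/2 A, 1/2 AB.
Rh cross +/- × +/- → 3/4 Rh+, 1/4 Rh-; so P(type A, Rh-positive) = 1/2 × 3/4 = 3/8 per child.
All 4 independent: (3/8)^4 = 81/4096.

81/4096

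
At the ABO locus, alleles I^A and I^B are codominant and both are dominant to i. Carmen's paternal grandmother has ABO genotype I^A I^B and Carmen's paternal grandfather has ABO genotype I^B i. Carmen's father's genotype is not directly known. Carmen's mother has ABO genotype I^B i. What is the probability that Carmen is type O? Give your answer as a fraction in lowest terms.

Carmen's father's ABO genotype from I^A I^B × I^B i: 1/4 I^A I^B, 1/4 I^A i, 1/4 I^B I^B, 1/4 I^B i.
Crossing each possibility with the mother I^B i and summing P(type O): 1/4·0 + 1/4·1/4 + 1/4·0 + 1/4·1/4 = 1/8.

1/8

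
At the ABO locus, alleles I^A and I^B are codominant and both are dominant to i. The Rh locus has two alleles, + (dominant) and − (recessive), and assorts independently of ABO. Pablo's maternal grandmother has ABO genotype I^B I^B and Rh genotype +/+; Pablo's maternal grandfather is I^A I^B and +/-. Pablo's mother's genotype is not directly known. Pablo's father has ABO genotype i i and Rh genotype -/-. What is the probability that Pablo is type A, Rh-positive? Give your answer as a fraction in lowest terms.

Pablo's mother's ABO genotype from I^B I^B × I^A I^B: 1/2 I^A I^B, 1/2 I^B I^B.
Crossing each possibility with the father i i and summing P(type A): 1/2·1/2 + 1/2·0 = 1/4.
Similarly for Rh via the mother's Rh distribution: P(Rh+) = 3/4.
Independent loci: 1/4 × 3/4 = 3/16.

3/16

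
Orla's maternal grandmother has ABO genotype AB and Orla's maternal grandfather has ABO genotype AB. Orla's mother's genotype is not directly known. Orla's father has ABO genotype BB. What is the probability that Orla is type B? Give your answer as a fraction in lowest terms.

1/2

Orla's mother's ABO genotype from AB × AB: 1/4 AA, 1/2 AB, 1/4 BB.
Crossing each possibility with the father BB and summing P(type B): 1/4·0 + 1/2·1/2 + 1/4·1 = 1/2.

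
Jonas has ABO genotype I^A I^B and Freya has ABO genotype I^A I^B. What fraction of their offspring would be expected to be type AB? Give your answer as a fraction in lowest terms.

1/2

ABO cross I^A I^B × I^A I^B → offspring phenotypes: 1/4 A, 1/4 B, 1/2 AB.
So P(type AB) = 1/2.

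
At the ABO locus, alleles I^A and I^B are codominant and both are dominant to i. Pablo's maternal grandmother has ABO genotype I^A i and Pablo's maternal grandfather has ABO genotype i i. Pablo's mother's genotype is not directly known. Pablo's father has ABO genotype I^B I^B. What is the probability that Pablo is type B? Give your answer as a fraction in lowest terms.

3/4

Pablo's mother's ABO genotype from I^A i × i i: 1/2 I^A i, 1/2 i i.
Crossing each possibility with the father I^B I^B and summing P(type B): 1/2·1/2 + 1/2·1 = 3/4.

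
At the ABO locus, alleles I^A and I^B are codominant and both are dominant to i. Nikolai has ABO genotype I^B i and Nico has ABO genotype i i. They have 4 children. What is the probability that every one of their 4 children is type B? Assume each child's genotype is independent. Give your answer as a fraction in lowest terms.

ABO cross I^B i × i i → 1/2 O, 1/2 B.
So P(type B) = 1/2 per child.
All 4 independent: (1/2)^4 = 1/16.

1/16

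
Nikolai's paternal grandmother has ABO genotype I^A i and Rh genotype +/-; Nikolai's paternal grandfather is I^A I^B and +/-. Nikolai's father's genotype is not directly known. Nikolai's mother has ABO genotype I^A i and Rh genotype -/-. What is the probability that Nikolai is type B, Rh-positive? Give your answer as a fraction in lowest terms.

Nikolai's father's ABO genotype from I^A i × I^A I^B: 1/4 I^A I^A, 1/4 I^A I^B, 1/4 I^A i, 1/4 I^B i.
Crossing each possibility with the mother I^A i and summing P(type B): 1/4·0 + 1/4·1/4 + 1/4·0 + 1/4·1/4 = 1/8.
Similarly for Rh via the father's Rh distribution: P(Rh+) = 1/2.
Independent loci: 1/8 × 1/2 = 1/16.

1/16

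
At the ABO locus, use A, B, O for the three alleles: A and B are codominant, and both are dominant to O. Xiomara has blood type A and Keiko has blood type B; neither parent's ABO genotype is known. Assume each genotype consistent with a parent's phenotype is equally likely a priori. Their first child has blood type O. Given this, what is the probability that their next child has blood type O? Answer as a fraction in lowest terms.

Possible genotypes: Xiomara ∈ {AA, AO}; Keiko ∈ {BB, BO}.
Weight each parental genotype pair by prior × P(type-O child):
  AO × BO: posterior weight 1; P(next child type O) = 1/4.
Weighted sum = 1/4.

1/4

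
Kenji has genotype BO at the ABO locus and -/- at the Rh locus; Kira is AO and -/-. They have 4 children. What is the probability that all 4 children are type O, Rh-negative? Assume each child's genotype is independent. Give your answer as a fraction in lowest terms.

1/256

ABO cross BO × AO → 1/4 O, 1/4 A, 1/4 B, 1/4 AB.
Rh cross -/- × -/- → 1 Rh-; so P(type O, Rh-negative) = 1/4 × 1 = 1/4 per child.
All 4 independent: (1/4)^4 = 1/256.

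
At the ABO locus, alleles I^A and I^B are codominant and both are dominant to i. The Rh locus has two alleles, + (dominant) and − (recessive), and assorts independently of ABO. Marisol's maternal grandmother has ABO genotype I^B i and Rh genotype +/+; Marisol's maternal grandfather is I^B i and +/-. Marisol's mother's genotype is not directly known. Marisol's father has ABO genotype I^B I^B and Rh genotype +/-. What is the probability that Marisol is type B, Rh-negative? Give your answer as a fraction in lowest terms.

Marisol's mother's ABO genotype from I^B i × I^B i: 1/4 I^B I^B, 1/2 I^B i, 1/4 i i.
Crossing each possibility with the father I^B I^B and summing P(type B): 1/4·1 + 1/2·1 + 1/4·1 = 1.
Similarly for Rh via the mother's Rh distribution: P(Rh-) = 1/8.
Independent loci: 1 × 1/8 = 1/8.

1/8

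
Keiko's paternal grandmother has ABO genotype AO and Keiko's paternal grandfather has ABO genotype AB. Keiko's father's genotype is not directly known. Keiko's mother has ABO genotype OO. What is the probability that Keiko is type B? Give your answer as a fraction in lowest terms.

1/4

Keiko's father's ABO genotype from AO × AB: 1/4 AA, 1/4 AB, 1/4 AO, 1/4 BO.
Crossing each possibility with the mother OO and summing P(type B): 1/4·0 + 1/4·1/2 + 1/4·0 + 1/4·1/2 = 1/4.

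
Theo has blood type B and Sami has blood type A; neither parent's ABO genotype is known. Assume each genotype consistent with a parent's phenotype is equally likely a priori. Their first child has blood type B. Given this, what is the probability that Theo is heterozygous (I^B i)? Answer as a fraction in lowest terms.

Possible genotypes: Theo ∈ {I^B I^B, I^B i}; Sami ∈ {I^A I^A, I^A i}.
Weight each parental genotype pair by prior × P(type-B child):
  I^B I^B × I^A i: posterior weight 2/3.
  I^B i × I^A i: posterior weight 1/3.
Sum the posterior weight over pairs where Theo is I^B i: 1/3.

1/3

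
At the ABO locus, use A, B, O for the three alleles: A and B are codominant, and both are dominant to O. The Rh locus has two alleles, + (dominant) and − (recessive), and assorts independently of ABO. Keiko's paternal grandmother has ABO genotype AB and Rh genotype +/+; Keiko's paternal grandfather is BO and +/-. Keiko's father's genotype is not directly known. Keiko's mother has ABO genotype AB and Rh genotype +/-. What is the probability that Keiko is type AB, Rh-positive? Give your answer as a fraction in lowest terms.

Keiko's father's ABO genotype from AB × BO: 1/4 AB, 1/4 AO, 1/4 BB, 1/4 BO.
Crossing each possibility with the mother AB and summing P(type AB): 1/4·1/2 + 1/4·1/4 + 1/4·1/2 + 1/4·1/4 = 3/8.
Similarly for Rh via the father's Rh distribution: P(Rh+) = 7/8.
Independent loci: 3/8 × 7/8 = 21/64.

21/64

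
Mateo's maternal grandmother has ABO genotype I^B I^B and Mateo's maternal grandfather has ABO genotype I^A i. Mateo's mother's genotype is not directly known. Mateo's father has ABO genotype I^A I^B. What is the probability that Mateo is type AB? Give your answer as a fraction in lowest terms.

3/8

Mateo's mother's ABO genotype from I^B I^B × I^A i: 1/2 I^A I^B, 1/2 I^B i.
Crossing each possibility with the father I^A I^B and summing P(type AB): 1/2·1/2 + 1/2·1/4 = 3/8.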